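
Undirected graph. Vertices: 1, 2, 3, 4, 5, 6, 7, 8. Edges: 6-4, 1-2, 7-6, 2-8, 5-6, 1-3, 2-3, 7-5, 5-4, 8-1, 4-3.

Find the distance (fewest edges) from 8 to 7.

5

Distance 0: 8.
Distance 1: 1, 2.
Distance 2: 3.
Distance 3: 4.
Distance 4: 5, 6.
Distance 5: 7 — contains 7.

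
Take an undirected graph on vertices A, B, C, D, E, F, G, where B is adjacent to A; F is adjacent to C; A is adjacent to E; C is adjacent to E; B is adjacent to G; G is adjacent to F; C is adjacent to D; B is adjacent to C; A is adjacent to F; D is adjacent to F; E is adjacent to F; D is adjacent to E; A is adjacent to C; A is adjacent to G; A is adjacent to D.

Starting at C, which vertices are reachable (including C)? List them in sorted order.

Start at C.
Its neighbours: A, B, D, E, F.
Then their neighbours: G.
Every vertex is now reached.

A, B, C, D, E, F, G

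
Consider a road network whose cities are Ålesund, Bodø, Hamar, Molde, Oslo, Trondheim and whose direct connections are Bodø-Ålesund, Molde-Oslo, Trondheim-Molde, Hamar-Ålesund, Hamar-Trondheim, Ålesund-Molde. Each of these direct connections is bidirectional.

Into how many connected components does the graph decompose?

1

From Ålesund: component {Ålesund, Bodø, Hamar, Molde, Oslo, Trondheim}.
That's 1 component.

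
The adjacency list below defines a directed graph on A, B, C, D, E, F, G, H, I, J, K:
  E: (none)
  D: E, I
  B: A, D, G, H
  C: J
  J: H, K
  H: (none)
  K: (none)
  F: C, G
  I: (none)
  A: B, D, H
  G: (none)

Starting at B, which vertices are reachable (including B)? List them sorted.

Start at B.
Its neighbours: A, D, G, H.
Then their neighbours: E, I.
Nothing further is reachable.

A, B, D, E, G, H, I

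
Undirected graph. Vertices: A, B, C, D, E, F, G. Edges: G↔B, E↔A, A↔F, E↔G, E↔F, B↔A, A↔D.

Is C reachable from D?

No

Explore from D.
Distance 1: reach A.
Distance 2: reach B, E, F.
Distance 3: reach G.
The search is exhausted without reaching C; it lies in a different component.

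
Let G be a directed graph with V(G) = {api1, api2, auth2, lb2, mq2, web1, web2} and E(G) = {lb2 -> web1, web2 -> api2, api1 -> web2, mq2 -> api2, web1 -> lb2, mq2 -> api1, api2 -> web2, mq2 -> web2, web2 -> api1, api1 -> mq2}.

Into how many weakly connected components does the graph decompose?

From api1: component {api1, api2, mq2, web2}.
From auth2: component {auth2}.
From lb2: component {lb2, web1}.
That's 3 components.

3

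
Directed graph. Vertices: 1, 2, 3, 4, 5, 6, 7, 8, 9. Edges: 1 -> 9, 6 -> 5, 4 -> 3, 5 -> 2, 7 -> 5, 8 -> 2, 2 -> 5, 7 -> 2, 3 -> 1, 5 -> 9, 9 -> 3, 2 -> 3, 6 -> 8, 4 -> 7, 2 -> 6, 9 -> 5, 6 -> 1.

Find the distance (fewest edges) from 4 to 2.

Distance 0: 4.
Distance 1: 3, 7.
Distance 2: 1, 2, 5 — contains 2.

2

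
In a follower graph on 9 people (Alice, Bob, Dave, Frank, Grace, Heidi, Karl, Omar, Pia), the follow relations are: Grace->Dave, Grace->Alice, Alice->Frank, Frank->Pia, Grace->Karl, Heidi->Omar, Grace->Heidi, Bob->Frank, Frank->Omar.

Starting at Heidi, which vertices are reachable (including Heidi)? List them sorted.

Start at Heidi.
Its neighbours: Omar.
Nothing further is reachable.

Heidi, Omar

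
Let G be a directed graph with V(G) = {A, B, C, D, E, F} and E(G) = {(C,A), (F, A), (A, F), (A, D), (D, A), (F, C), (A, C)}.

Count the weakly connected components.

3

From A: component {A, C, D, F}.
From B: component {B}.
From E: component {E}.
That's 3 components.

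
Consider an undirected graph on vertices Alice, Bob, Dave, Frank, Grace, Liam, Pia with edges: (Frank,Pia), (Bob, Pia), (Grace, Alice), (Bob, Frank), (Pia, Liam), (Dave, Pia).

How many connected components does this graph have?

From Alice: component {Alice, Grace}.
From Bob: component {Bob, Dave, Frank, Liam, Pia}.
That's 2 components.

2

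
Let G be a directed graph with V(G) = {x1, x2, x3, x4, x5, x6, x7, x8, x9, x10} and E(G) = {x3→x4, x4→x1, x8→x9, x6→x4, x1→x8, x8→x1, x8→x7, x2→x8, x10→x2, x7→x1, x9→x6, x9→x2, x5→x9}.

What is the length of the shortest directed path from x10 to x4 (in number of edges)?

Distance 0: x10.
Distance 1: x2.
Distance 2: x8.
Distance 3: x1, x7, x9.
Distance 4: x6.
Distance 5: x4 — contains x4.

5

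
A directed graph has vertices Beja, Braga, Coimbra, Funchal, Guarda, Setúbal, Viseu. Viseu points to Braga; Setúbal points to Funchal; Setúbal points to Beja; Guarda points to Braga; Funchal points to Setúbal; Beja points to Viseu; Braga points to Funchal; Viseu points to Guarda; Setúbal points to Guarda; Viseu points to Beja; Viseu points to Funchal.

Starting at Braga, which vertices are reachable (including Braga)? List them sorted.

Start at Braga.
Its neighbours: Funchal.
Then their neighbours: Setúbal.
Then next layer: Beja, Guarda.
Then next layer: Viseu.
Nothing further is reachable.

Beja, Braga, Funchal, Guarda, Setúbal, Viseu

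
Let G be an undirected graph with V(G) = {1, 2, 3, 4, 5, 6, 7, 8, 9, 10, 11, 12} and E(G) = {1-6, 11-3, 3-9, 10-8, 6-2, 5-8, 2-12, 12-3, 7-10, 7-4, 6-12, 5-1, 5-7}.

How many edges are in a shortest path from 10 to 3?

Distance 0: 10.
Distance 1: 7, 8.
Distance 2: 4, 5.
Distance 3: 1.
Distance 4: 6.
Distance 5: 2, 12.
Distance 6: 3 — contains 3.

6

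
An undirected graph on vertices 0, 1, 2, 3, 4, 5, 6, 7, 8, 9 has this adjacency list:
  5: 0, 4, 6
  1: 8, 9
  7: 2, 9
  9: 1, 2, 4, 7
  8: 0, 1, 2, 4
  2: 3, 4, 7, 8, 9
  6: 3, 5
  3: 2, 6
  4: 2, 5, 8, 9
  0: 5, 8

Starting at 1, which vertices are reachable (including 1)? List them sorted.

Start at 1.
Its neighbours: 8, 9.
Then their neighbours: 0, 2, 4, 7.
Then next layer: 3, 5.
Then next layer: 6.
Every vertex is now reached.

0, 1, 2, 3, 4, 5, 6, 7, 8, 9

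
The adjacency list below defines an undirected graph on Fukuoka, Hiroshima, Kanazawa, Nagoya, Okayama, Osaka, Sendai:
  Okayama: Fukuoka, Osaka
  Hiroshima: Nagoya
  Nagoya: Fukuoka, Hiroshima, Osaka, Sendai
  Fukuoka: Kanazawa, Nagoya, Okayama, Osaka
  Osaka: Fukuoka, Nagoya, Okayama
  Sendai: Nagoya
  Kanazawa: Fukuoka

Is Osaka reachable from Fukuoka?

Yes

Explore from Fukuoka.
Distance 1: reach Kanazawa, Nagoya, Okayama, Osaka.
Found Osaka.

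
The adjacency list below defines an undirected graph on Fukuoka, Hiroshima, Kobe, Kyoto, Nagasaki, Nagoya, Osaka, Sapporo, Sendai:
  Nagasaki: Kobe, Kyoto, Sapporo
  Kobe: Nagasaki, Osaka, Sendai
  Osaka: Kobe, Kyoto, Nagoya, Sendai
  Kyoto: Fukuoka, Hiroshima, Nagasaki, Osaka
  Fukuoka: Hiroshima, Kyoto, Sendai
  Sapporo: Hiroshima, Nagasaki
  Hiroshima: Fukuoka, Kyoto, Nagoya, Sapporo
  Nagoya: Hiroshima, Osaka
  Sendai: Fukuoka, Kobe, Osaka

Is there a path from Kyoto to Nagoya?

Explore from Kyoto.
Distance 1: reach Fukuoka, Hiroshima, Nagasaki, Osaka.
Distance 2: reach Kobe, Nagoya, Sapporo, Sendai.
Found Nagoya.

Yes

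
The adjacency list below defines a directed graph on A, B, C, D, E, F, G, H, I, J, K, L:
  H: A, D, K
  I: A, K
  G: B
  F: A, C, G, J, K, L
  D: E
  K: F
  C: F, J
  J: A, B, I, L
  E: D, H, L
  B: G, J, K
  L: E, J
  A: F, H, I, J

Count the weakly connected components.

1

From A: component {A, B, C, D, E, F, G, H, I, J, K, L}.
That's 1 component.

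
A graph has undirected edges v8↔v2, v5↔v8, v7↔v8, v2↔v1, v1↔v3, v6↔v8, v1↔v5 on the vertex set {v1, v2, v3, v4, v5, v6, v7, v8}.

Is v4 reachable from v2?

Explore from v2.
Distance 1: reach v1, v8.
Distance 2: reach v3, v5, v6, v7.
The search is exhausted without reaching v4; it lies in a different component.

No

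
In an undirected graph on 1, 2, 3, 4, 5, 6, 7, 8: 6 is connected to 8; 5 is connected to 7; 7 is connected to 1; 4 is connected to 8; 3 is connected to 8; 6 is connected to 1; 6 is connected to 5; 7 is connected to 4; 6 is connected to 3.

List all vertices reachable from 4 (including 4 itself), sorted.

Start at 4.
Its neighbours: 7, 8.
Then their neighbours: 1, 3, 5, 6.
Nothing further is reachable.

1, 3, 4, 5, 6, 7, 8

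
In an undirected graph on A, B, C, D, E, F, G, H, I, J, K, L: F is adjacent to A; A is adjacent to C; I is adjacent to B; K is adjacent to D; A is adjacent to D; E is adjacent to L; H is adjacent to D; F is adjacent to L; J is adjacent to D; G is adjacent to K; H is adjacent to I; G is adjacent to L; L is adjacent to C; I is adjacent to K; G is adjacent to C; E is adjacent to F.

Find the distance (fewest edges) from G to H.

Distance 0: G.
Distance 1: C, K, L.
Distance 2: A, D, E, F, I.
Distance 3: B, H, J — contains H.

3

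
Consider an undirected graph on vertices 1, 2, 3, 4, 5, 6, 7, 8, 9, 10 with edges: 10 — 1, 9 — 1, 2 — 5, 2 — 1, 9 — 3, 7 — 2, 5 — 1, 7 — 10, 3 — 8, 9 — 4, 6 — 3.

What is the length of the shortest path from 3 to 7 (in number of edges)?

4

Distance 0: 3.
Distance 1: 6, 8, 9.
Distance 2: 1, 4.
Distance 3: 2, 5, 10.
Distance 4: 7 — contains 7.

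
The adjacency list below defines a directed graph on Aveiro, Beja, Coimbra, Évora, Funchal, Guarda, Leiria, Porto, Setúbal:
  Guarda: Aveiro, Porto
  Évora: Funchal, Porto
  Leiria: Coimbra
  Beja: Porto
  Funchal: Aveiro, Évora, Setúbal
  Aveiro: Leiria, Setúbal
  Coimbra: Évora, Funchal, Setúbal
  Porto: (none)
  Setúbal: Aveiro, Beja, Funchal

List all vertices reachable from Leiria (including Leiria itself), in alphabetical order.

Aveiro, Beja, Coimbra, Évora, Funchal, Leiria, Porto, Setúbal

Start at Leiria.
Its neighbours: Coimbra.
Then their neighbours: Évora, Funchal, Setúbal.
Then next layer: Aveiro, Beja, Porto.
Nothing further is reachable.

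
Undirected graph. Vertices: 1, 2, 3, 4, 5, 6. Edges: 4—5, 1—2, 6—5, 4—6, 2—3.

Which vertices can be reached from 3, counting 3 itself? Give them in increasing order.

Start at 3.
Its neighbours: 2.
Then their neighbours: 1.
Nothing further is reachable.

1, 2, 3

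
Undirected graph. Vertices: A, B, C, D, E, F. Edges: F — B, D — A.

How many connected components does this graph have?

4

From A: component {A, D}.
From B: component {B, F}.
From C: component {C}.
From E: component {E}.
That's 4 components.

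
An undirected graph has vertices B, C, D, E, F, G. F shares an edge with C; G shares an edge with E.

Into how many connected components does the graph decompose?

4

From B: component {B}.
From C: component {C, F}.
From D: component {D}.
From E: component {E, G}.
That's 4 components.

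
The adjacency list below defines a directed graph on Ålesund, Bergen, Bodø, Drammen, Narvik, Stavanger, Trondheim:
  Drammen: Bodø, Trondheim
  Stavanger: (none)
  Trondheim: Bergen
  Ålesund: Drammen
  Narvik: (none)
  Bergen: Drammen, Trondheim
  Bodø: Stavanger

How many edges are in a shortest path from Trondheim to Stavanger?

Distance 0: Trondheim.
Distance 1: Bergen.
Distance 2: Drammen.
Distance 3: Bodø.
Distance 4: Stavanger — contains Stavanger.

4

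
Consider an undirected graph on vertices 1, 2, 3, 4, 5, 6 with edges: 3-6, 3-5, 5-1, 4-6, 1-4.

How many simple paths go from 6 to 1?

6–3–5–1
6–4–1

2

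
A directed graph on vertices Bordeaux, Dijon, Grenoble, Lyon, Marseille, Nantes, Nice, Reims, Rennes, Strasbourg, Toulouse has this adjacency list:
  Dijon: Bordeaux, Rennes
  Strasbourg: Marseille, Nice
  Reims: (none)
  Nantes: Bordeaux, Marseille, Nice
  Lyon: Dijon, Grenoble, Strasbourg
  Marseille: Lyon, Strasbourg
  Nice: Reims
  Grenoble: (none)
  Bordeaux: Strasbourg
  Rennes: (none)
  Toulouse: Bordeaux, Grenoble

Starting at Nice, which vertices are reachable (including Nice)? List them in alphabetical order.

Start at Nice.
Its neighbours: Reims.
Nothing further is reachable.

Nice, Reims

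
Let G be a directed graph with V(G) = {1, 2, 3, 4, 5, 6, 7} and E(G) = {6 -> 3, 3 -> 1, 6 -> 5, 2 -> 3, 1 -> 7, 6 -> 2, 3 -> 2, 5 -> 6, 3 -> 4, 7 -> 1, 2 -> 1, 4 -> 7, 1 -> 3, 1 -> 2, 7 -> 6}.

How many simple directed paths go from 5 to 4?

5→6→2→1→3→4
5→6→2→3→4
5→6→3→4

3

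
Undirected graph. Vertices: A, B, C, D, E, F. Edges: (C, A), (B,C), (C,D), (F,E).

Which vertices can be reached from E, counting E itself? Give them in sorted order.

Start at E.
Its neighbours: F.
Nothing further is reachable.

E, F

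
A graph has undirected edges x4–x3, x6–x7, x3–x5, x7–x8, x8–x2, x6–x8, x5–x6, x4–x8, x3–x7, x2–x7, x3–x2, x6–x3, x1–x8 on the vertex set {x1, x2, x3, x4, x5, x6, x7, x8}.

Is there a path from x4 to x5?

Explore from x4.
Distance 1: reach x3, x8.
Distance 2: reach x1, x2, x5, x6, x7.
Found x5.

Yes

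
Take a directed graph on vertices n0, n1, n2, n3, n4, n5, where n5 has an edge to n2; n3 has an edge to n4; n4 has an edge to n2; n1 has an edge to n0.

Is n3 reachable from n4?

Explore from n4.
Distance 1: reach n2.
The search from n4 is exhausted; no directed path reaches n3.

No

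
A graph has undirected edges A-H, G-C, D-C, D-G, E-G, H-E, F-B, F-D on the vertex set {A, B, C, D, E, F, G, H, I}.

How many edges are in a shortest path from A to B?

6

Distance 0: A.
Distance 1: H.
Distance 2: E.
Distance 3: G.
Distance 4: C, D.
Distance 5: F.
Distance 6: B — contains B.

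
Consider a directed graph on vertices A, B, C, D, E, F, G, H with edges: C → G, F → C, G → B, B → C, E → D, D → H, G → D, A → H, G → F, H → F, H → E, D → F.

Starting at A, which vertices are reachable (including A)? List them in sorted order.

A, B, C, D, E, F, G, H

Start at A.
Its neighbours: H.
Then their neighbours: E, F.
Then next layer: C, D.
Then next layer: G.
Then next layer: B.
Every vertex is now reached.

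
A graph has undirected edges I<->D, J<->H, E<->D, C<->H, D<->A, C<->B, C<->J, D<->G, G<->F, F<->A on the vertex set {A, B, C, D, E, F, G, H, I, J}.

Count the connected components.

From A: component {A, D, E, F, G, I}.
From B: component {B, C, H, J}.
That's 2 components.

2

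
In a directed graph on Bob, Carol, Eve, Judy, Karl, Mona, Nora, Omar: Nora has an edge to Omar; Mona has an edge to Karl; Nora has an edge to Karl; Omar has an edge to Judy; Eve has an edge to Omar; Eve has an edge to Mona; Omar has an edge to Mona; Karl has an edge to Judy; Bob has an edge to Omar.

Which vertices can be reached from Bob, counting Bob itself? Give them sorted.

Bob, Judy, Karl, Mona, Omar

Start at Bob.
Its neighbours: Omar.
Then their neighbours: Judy, Mona.
Then next layer: Karl.
Nothing further is reachable.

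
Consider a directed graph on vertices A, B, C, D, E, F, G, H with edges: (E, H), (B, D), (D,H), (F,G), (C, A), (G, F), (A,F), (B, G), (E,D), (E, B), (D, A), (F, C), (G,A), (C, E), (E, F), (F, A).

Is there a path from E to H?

Yes

Explore from E.
Distance 1: reach B, D, F, H.
Found H.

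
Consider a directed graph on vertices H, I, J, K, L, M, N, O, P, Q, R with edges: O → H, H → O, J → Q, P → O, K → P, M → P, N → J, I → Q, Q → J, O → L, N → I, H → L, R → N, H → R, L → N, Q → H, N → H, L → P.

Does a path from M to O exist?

Yes

Explore from M.
Distance 1: reach P.
Distance 2: reach O.
Found O.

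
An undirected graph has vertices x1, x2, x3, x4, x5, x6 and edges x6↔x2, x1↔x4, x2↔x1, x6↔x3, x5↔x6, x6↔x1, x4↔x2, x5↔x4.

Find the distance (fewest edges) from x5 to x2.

2

Distance 0: x5.
Distance 1: x4, x6.
Distance 2: x1, x2, x3 — contains x2.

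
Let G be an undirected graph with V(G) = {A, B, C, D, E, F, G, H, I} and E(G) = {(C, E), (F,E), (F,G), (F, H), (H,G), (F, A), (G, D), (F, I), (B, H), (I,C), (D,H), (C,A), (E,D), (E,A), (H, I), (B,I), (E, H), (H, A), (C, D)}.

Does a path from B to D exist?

Explore from B.
Distance 1: reach H, I.
Distance 2: reach A, C, D, E, F, G.
Found D.

Yes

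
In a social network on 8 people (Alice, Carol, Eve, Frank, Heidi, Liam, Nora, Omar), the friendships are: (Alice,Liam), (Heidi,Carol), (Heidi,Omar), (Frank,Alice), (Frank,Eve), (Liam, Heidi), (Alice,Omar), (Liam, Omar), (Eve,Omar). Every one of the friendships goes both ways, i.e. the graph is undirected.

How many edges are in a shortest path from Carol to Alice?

Distance 0: Carol.
Distance 1: Heidi.
Distance 2: Liam, Omar.
Distance 3: Alice, Eve — contains Alice.

3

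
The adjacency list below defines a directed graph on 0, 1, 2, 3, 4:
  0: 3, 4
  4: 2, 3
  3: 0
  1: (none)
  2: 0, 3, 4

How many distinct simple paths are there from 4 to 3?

3

4→2→0→3
4→2→3
4→3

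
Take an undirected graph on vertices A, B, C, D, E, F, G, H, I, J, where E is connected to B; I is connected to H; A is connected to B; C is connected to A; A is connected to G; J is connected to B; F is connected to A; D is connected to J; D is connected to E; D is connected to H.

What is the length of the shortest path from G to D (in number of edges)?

4

Distance 0: G.
Distance 1: A.
Distance 2: B, C, F.
Distance 3: E, J.
Distance 4: D — contains D.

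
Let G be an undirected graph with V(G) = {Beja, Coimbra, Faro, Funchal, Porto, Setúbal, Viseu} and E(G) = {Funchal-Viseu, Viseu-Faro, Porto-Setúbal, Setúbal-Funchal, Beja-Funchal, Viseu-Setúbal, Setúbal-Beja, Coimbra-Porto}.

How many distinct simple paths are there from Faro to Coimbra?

3

Faro–Viseu–Funchal–Beja–Setúbal–Porto–Coimbra
Faro–Viseu–Funchal–Setúbal–Porto–Coimbra
Faro–Viseu–Setúbal–Porto–Coimbra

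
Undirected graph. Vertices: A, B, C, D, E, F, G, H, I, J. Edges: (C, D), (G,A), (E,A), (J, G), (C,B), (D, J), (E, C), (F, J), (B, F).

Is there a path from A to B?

Yes

Explore from A.
Distance 1: reach E, G.
Distance 2: reach C, J.
Distance 3: reach B, D, F.
Found B.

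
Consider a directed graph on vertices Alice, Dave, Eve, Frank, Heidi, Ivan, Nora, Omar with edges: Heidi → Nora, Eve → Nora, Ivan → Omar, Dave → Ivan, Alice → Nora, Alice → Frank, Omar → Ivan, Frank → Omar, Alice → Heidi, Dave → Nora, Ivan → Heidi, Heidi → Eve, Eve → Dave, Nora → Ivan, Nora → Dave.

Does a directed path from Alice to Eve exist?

Yes

Explore from Alice.
Distance 1: reach Frank, Heidi, Nora.
Distance 2: reach Dave, Eve, Ivan, Omar.
Found Eve.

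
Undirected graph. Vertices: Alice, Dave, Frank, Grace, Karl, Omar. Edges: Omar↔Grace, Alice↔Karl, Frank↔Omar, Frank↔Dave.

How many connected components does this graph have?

From Alice: component {Alice, Karl}.
From Dave: component {Dave, Frank, Grace, Omar}.
That's 2 components.

2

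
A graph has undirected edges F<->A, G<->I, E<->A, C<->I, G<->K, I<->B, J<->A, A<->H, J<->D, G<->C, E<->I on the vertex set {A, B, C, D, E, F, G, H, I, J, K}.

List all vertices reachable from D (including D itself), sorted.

Start at D.
Its neighbours: J.
Then their neighbours: A.
Then next layer: E, F, H.
Then next layer: I.
Then next layer: B, C, G.
Then next layer: K.
Every vertex is now reached.

A, B, C, D, E, F, G, H, I, J, K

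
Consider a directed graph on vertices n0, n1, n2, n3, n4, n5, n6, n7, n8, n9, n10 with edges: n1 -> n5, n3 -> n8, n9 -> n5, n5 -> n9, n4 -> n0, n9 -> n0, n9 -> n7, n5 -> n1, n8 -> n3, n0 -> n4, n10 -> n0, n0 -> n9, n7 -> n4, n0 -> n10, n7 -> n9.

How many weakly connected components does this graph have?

4

From n0: component {n0, n1, n4, n5, n7, n9, n10}.
From n2: component {n2}.
From n3: component {n3, n8}.
From n6: component {n6}.
That's 4 components.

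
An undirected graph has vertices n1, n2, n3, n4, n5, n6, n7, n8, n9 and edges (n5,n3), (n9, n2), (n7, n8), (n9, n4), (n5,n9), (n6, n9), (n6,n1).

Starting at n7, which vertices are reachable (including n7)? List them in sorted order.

Start at n7.
Its neighbours: n8.
Nothing further is reachable.

n7, n8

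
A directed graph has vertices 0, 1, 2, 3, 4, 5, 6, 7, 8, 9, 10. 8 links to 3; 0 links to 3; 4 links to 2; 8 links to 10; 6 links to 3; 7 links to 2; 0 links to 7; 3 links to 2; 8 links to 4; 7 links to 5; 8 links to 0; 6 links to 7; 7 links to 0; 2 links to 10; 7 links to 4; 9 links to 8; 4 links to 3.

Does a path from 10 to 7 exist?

No

10 has no outgoing edges, so nothing is reachable from it.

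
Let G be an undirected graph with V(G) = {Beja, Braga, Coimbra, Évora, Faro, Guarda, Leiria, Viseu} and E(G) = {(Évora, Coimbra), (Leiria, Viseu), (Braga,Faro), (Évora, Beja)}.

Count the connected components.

4

From Beja: component {Beja, Coimbra, Évora}.
From Braga: component {Braga, Faro}.
From Guarda: component {Guarda}.
From Leiria: component {Leiria, Viseu}.
That's 4 components.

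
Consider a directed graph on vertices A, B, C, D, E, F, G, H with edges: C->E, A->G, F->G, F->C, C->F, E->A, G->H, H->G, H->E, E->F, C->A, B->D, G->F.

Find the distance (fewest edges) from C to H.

3

Distance 0: C.
Distance 1: A, E, F.
Distance 2: G.
Distance 3: H — contains H.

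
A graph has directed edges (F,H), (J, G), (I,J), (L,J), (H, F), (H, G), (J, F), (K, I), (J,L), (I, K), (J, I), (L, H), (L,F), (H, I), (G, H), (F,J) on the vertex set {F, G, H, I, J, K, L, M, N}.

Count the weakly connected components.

From F: component {F, G, H, I, J, K, L}.
From M: component {M}.
From N: component {N}.
That's 3 components.

3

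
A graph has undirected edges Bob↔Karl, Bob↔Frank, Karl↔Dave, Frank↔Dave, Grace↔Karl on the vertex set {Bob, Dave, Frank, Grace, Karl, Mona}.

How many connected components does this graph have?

From Bob: component {Bob, Dave, Frank, Grace, Karl}.
From Mona: component {Mona}.
That's 2 components.

2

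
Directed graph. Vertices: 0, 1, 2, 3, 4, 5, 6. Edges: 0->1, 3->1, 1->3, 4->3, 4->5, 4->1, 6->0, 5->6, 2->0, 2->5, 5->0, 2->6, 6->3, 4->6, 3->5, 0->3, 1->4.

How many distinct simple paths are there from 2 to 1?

2→0→1
2→0→3→1
2→5→0→1
2→5→0→3→1
2→5→6→0→1
2→5→6→0→3→1
2→5→6→3→1
2→6→0→1
2→6→0→3→1
2→6→3→1
2→6→3→5→0→1

11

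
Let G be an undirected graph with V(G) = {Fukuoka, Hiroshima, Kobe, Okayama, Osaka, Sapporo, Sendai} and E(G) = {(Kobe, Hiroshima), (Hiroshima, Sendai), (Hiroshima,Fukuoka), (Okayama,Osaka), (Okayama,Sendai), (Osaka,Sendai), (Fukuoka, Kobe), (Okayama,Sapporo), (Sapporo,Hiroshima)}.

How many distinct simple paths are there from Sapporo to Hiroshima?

3

Sapporo–Hiroshima
Sapporo–Okayama–Osaka–Sendai–Hiroshima
Sapporo–Okayama–Sendai–Hiroshima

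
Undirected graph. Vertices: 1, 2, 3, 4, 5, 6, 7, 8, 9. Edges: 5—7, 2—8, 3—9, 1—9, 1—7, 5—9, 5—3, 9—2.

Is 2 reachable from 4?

No

4 has no edges, so nothing is reachable from it.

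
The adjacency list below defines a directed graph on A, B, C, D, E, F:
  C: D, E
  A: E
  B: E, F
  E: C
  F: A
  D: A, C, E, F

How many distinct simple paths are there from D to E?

4

D→A→E
D→C→E
D→E
D→F→A→E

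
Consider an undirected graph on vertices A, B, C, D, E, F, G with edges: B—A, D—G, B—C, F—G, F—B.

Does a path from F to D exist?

Yes

Explore from F.
Distance 1: reach B, G.
Distance 2: reach A, C, D.
Found D.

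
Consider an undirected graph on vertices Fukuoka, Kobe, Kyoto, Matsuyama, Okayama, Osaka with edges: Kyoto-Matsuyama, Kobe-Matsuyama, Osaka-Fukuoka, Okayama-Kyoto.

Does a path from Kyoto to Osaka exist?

No

Explore from Kyoto.
Distance 1: reach Matsuyama, Okayama.
Distance 2: reach Kobe.
The search is exhausted without reaching Osaka; it lies in a different component.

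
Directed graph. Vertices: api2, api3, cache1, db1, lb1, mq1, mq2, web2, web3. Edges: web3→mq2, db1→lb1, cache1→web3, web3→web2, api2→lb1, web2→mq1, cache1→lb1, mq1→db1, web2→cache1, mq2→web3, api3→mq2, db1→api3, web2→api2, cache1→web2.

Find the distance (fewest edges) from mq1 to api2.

Distance 0: mq1.
Distance 1: db1.
Distance 2: api3, lb1.
Distance 3: mq2.
Distance 4: web3.
Distance 5: web2.
Distance 6: api2, cache1 — contains api2.

6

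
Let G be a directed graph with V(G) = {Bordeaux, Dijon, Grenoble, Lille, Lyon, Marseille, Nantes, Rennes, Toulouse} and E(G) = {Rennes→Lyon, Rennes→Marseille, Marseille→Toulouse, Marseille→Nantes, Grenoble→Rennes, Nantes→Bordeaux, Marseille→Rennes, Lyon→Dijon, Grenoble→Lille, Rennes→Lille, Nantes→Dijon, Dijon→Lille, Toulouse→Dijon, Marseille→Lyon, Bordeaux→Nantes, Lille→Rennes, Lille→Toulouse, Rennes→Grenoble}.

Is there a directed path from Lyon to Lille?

Yes

Explore from Lyon.
Distance 1: reach Dijon.
Distance 2: reach Lille.
Found Lille.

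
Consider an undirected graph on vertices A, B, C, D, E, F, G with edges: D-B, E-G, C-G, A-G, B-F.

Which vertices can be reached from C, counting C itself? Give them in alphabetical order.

Start at C.
Its neighbours: G.
Then their neighbours: A, E.
Nothing further is reachable.

A, C, E, G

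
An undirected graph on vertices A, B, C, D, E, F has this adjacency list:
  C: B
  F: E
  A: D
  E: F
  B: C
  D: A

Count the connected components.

From A: component {A, D}.
From B: component {B, C}.
From E: component {E, F}.
That's 3 components.

3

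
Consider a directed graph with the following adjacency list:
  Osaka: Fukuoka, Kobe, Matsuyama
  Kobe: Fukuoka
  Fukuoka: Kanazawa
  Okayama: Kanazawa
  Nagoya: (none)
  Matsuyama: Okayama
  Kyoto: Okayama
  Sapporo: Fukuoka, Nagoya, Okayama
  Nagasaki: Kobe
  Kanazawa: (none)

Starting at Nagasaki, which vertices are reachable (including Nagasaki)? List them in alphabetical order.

Start at Nagasaki.
Its neighbours: Kobe.
Then their neighbours: Fukuoka.
Then next layer: Kanazawa.
Nothing further is reachable.

Fukuoka, Kanazawa, Kobe, Nagasaki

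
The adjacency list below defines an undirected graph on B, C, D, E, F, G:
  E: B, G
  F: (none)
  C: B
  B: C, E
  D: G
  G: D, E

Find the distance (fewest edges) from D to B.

3

Distance 0: D.
Distance 1: G.
Distance 2: E.
Distance 3: B — contains B.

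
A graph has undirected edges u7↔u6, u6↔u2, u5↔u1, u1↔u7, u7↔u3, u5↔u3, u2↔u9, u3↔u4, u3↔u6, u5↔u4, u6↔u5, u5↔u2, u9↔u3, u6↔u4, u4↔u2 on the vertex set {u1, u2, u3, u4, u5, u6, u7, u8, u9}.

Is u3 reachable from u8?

u8 has no edges, so nothing is reachable from it.

No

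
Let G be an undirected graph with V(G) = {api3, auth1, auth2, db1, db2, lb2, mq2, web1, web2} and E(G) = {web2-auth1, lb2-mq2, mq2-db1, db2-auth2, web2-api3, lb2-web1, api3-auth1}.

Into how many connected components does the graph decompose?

From api3: component {api3, auth1, web2}.
From auth2: component {auth2, db2}.
From db1: component {db1, lb2, mq2, web1}.
That's 3 components.

3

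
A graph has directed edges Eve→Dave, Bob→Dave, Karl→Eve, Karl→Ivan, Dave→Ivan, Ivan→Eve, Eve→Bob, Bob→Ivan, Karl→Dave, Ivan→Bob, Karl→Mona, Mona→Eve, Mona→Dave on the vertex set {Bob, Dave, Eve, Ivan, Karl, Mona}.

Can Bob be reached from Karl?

Explore from Karl.
Distance 1: reach Dave, Eve, Ivan, Mona.
Distance 2: reach Bob.
Found Bob.

Yes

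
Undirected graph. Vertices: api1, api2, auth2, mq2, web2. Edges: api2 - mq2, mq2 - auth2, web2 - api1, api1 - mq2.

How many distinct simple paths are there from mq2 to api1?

mq2–api1

1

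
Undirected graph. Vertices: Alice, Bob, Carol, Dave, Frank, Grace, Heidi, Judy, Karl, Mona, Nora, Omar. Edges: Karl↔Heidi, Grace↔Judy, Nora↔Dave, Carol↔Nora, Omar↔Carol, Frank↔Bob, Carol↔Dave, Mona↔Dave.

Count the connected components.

5

From Alice: component {Alice}.
From Bob: component {Bob, Frank}.
From Carol: component {Carol, Dave, Mona, Nora, Omar}.
From Grace: component {Grace, Judy}.
From Heidi: component {Heidi, Karl}.
That's 5 components.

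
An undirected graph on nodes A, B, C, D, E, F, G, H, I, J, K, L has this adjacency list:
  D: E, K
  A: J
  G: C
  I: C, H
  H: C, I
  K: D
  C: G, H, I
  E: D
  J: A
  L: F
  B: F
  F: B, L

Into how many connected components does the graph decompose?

4

From A: component {A, J}.
From B: component {B, F, L}.
From C: component {C, G, H, I}.
From D: component {D, E, K}.
That's 4 components.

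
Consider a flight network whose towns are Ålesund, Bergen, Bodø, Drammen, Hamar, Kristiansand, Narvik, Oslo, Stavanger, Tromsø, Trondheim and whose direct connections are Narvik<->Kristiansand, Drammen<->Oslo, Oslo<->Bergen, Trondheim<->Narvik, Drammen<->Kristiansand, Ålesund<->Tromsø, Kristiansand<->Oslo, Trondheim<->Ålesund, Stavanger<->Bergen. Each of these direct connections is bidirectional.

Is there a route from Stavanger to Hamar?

No

Explore from Stavanger.
Distance 1: reach Bergen.
Distance 2: reach Oslo.
Distance 3: reach Drammen, Kristiansand.
Distance 4: reach Narvik.
Distance 5: reach Trondheim.
Distance 6: reach Ålesund.
Distance 7: reach Tromsø.
The search is exhausted without reaching Hamar; it lies in a different component.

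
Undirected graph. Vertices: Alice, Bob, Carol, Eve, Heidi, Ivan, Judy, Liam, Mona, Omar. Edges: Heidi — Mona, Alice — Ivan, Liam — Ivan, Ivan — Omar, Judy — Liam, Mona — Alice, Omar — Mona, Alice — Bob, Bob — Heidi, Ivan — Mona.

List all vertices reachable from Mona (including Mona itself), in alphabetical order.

Start at Mona.
Its neighbours: Alice, Heidi, Ivan, Omar.
Then their neighbours: Bob, Liam.
Then next layer: Judy.
Nothing further is reachable.

Alice, Bob, Heidi, Ivan, Judy, Liam, Mona, Omar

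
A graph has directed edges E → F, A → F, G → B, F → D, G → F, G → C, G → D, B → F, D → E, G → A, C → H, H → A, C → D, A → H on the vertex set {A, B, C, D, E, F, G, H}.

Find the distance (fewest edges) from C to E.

Distance 0: C.
Distance 1: D, H.
Distance 2: A, E — contains E.

2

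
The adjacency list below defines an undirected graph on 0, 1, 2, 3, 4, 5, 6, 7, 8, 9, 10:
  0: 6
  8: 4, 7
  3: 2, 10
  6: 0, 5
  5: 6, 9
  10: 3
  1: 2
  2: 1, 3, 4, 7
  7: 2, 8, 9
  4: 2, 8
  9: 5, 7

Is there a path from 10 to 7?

Explore from 10.
Distance 1: reach 3.
Distance 2: reach 2.
Distance 3: reach 1, 4, 7.
Found 7.

Yes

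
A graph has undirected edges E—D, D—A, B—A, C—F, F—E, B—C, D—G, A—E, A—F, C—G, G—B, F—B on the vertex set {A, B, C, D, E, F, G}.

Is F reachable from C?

Explore from C.
Distance 1: reach B, F, G.
Found F.

Yes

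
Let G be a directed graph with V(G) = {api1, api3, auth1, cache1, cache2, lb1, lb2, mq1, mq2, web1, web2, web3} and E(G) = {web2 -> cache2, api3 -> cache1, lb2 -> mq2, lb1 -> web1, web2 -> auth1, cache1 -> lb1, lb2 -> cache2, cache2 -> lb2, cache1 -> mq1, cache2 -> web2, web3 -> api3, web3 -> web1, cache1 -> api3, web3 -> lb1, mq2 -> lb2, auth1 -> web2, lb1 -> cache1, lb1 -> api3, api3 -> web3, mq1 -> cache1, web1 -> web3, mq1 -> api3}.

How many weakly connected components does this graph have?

3

From api1: component {api1}.
From api3: component {api3, cache1, lb1, mq1, web1, web3}.
From auth1: component {auth1, cache2, lb2, mq2, web2}.
That's 3 components.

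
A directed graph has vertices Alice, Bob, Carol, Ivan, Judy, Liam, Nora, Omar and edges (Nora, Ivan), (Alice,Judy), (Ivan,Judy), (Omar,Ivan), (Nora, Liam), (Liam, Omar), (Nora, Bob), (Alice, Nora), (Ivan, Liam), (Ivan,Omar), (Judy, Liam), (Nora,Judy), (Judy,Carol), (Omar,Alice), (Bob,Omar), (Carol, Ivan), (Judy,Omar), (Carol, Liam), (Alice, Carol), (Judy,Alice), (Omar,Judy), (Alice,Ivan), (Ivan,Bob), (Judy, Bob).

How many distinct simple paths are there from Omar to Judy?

Omar→Alice→Carol→Ivan→Judy
Omar→Alice→Ivan→Judy
Omar→Alice→Judy
Omar→Alice→Nora→Ivan→Judy
Omar→Alice→Nora→Judy
Omar→Ivan→Judy
Omar→Judy

7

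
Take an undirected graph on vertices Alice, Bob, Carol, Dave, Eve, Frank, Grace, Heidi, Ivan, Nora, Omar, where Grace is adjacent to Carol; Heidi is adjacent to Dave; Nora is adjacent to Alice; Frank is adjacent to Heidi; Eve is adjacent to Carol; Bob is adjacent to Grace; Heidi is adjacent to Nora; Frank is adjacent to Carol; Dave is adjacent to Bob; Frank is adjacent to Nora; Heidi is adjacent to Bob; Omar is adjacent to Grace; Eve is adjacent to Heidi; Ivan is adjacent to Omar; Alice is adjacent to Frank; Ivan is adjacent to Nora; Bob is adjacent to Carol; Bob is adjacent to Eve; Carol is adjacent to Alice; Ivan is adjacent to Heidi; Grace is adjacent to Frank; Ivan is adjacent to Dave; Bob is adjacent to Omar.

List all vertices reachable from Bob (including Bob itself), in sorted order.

Alice, Bob, Carol, Dave, Eve, Frank, Grace, Heidi, Ivan, Nora, Omar

Start at Bob.
Its neighbours: Carol, Dave, Eve, Grace, Heidi, Omar.
Then their neighbours: Alice, Frank, Ivan, Nora.
Every vertex is now reached.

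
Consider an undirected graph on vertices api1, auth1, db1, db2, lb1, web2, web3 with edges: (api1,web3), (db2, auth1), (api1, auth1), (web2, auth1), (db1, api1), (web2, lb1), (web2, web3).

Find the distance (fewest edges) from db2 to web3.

3

Distance 0: db2.
Distance 1: auth1.
Distance 2: api1, web2.
Distance 3: db1, lb1, web3 — contains web3.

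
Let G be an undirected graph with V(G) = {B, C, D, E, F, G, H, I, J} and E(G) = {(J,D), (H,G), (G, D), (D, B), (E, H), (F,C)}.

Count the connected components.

3

From B: component {B, D, E, G, H, J}.
From C: component {C, F}.
From I: component {I}.
That's 3 components.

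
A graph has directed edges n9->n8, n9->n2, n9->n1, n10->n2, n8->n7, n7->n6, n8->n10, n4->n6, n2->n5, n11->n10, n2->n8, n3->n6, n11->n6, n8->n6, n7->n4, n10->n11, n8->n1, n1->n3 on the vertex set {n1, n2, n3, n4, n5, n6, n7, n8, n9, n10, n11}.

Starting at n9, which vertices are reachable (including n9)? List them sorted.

n1, n2, n3, n4, n5, n6, n7, n8, n9, n10, n11

Start at n9.
Its neighbours: n1, n2, n8.
Then their neighbours: n3, n5, n6, n7, n10.
Then next layer: n4, n11.
Every vertex is now reached.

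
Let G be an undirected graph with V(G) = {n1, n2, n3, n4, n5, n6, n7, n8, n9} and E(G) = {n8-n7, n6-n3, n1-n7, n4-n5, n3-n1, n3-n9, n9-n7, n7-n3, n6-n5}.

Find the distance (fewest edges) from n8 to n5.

4

Distance 0: n8.
Distance 1: n7.
Distance 2: n1, n3, n9.
Distance 3: n6.
Distance 4: n5 — contains n5.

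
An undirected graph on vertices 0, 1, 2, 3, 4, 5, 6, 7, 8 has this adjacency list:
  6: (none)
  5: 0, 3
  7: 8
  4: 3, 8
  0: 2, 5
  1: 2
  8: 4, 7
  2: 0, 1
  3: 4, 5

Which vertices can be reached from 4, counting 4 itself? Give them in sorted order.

0, 1, 2, 3, 4, 5, 7, 8

Start at 4.
Its neighbours: 3, 8.
Then their neighbours: 5, 7.
Then next layer: 0.
Then next layer: 2.
Then next layer: 1.
Nothing further is reachable.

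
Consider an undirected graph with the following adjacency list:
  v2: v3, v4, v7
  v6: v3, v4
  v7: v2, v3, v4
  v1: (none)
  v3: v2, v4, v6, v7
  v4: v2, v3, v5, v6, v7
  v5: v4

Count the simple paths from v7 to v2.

v7–v2
v7–v3–v2
v7–v3–v4–v2
v7–v3–v6–v4–v2
v7–v4–v2
v7–v4–v3–v2
v7–v4–v6–v3–v2

7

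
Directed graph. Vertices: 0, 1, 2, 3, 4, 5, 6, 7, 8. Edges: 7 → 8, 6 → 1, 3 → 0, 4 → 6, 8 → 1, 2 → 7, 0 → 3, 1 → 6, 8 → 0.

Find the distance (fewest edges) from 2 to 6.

Distance 0: 2.
Distance 1: 7.
Distance 2: 8.
Distance 3: 0, 1.
Distance 4: 3, 6 — contains 6.

4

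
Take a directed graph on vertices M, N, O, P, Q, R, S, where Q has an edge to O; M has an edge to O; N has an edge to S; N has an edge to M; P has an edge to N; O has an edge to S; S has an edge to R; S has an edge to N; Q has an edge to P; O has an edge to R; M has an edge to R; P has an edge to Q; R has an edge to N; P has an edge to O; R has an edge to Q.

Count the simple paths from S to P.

3

S→N→M→O→R→Q→P
S→N→M→R→Q→P
S→R→Q→P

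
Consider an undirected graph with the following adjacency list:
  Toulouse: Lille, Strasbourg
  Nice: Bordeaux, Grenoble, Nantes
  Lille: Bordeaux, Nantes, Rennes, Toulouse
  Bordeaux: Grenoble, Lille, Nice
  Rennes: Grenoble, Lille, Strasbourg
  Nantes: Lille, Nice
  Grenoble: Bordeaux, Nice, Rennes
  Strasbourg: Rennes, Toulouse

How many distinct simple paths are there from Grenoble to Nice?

Grenoble–Bordeaux–Lille–Nantes–Nice
Grenoble–Bordeaux–Nice
Grenoble–Nice
Grenoble–Rennes–Lille–Bordeaux–Nice
Grenoble–Rennes–Lille–Nantes–Nice
Grenoble–Rennes–Strasbourg–Toulouse–Lille–Bordeaux–Nice
Grenoble–Rennes–Strasbourg–Toulouse–Lille–Nantes–Nice

7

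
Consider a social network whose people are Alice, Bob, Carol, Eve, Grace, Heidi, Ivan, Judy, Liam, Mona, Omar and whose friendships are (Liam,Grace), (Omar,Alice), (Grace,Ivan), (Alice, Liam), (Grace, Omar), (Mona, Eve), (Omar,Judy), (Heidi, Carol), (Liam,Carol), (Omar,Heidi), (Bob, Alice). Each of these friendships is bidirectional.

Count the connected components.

From Alice: component {Alice, Bob, Carol, Grace, Heidi, Ivan, Judy, Liam, Omar}.
From Eve: component {Eve, Mona}.
That's 2 components.

2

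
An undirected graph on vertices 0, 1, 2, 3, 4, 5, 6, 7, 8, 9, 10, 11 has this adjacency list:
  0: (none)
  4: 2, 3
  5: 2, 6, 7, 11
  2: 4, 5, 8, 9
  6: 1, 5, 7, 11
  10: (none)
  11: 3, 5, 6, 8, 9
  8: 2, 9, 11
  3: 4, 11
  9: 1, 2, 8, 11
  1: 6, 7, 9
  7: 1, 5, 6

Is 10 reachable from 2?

Explore from 2.
Distance 1: reach 4, 5, 8, 9.
Distance 2: reach 1, 3, 6, 7, 11.
The search is exhausted without reaching 10; it lies in a different component.

No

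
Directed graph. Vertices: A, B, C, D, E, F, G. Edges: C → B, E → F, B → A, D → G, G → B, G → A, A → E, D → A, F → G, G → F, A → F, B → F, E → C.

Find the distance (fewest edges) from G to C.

Distance 0: G.
Distance 1: A, B, F.
Distance 2: E.
Distance 3: C — contains C.

3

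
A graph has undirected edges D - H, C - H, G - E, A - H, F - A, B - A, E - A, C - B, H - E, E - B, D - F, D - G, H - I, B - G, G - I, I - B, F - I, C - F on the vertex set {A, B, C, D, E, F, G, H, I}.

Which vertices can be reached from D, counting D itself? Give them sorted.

A, B, C, D, E, F, G, H, I

Start at D.
Its neighbours: F, G, H.
Then their neighbours: A, B, C, E, I.
Every vertex is now reached.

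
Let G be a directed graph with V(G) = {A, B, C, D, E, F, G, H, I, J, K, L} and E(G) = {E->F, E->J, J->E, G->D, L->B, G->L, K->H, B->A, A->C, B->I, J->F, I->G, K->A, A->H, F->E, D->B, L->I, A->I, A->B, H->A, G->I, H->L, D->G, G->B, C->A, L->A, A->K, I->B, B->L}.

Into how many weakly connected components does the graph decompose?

2

From A: component {A, B, C, D, G, H, I, K, L}.
From E: component {E, F, J}.
That's 2 components.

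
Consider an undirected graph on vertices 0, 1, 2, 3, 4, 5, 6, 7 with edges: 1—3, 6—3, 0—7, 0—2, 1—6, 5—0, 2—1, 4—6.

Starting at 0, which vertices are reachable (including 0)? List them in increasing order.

0, 1, 2, 3, 4, 5, 6, 7

Start at 0.
Its neighbours: 2, 5, 7.
Then their neighbours: 1.
Then next layer: 3, 6.
Then next layer: 4.
Every vertex is now reached.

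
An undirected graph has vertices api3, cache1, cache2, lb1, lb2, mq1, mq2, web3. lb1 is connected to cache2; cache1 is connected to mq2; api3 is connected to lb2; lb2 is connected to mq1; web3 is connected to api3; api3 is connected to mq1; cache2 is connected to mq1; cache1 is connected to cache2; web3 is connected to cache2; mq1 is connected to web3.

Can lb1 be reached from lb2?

Explore from lb2.
Distance 1: reach api3, mq1.
Distance 2: reach cache2, web3.
Distance 3: reach cache1, lb1.
Found lb1.

Yes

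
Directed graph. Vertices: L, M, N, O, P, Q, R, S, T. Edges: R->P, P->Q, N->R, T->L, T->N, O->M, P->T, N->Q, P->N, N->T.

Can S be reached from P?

Explore from P.
Distance 1: reach N, Q, T.
Distance 2: reach L, R.
The search from P is exhausted; no directed path reaches S.

No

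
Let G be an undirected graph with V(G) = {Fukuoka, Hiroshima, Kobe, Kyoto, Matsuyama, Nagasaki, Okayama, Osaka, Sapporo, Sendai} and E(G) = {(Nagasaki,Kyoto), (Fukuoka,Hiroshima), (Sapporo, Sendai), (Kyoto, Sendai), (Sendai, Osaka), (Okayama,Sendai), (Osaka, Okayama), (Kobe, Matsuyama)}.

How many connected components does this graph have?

3

From Fukuoka: component {Fukuoka, Hiroshima}.
From Kobe: component {Kobe, Matsuyama}.
From Kyoto: component {Kyoto, Nagasaki, Okayama, Osaka, Sapporo, Sendai}.
That's 3 components.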